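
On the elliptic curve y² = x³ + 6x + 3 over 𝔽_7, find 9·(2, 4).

Write P = (2, 4).
Double-and-add on 9 = (1001)₂. Start with P = (2, 4) for the leading 1-bit.
double: tangent at (2, 4): λ = (3·2² + 6)/(2·4) ≡ 4/1. 1⁻¹ ≡ 1 (mod 7) since 1·1 = 1 ≡ 1, so λ ≡ 4·1 ≡ 4.
  x = λ² - 2 - 2 = 16 - 4 ≡ 5; y = λ·(2 - 5) - 4 ≡ 5. → (5, 5)
double: tangent at (5, 5): λ = (3·5² + 6)/(2·5) ≡ 4/3. 3⁻¹ ≡ 5 (mod 7), so λ ≡ 4·5 ≡ 6.
  x = λ² - 5 - 5 = 36 - 10 ≡ 5; y = λ·(5 - 5) - 5 ≡ 2. → (5, 2)
double: tangent at (5, 2): λ = (3·5² + 6)/(2·2) ≡ 4/4. 4⁻¹ ≡ 2 (mod 7), so λ ≡ 4·2 ≡ 1.
  x = λ² - 5 - 5 = 1 - 10 ≡ 5; y = λ·(5 - 5) - 2 ≡ 5. → (5, 5)
add P: (5, 5) + (2, 4). λ = (4 - 5)/(2 - 5) ≡ 6/4 mod 7. 4⁻¹ ≡ 2 (mod 7), so λ ≡ 5.
  x = λ² - 5 - 2 = 25 - 7 ≡ 4; y = λ·(5 - 4) - 5 ≡ 0. → (4, 0)

(4, 0)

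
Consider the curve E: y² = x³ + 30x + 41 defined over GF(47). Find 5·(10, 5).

Write P = (10, 5).
Double-and-add on 5 = (101)₂. Start with P = (10, 5) for the leading 1-bit.
double: tangent at (10, 5): λ = (3·10² + 30)/(2·5) ≡ 1/10. 10⁻¹ ≡ 33 (mod 47), so λ ≡ 1·33 ≡ 33.
  x = λ² - 10 - 10 = 1089 - 20 ≡ 35; y = λ·(10 - 35) - 5 ≡ 16. → (35, 16)
double: tangent at (35, 16): λ = (3·35² + 30)/(2·16) ≡ 39/32. 32⁻¹ ≡ 25 (mod 47) since 32·25 = 800 ≡ 1, so λ ≡ 39·25 ≡ 35.
  x = λ² - 35 - 35 = 1225 - 70 ≡ 27; y = λ·(35 - 27) - 16 ≡ 29. → (27, 29)
add P: (27, 29) + (10, 5). λ = (5 - 29)/(10 - 27) ≡ 23/30 mod 47. 30⁻¹ ≡ 11 (mod 47), so λ ≡ 18.
  x = λ² - 27 - 10 = 324 - 37 ≡ 5; y = λ·(27 - 5) - 29 ≡ 38. → (5, 38)

(5, 38)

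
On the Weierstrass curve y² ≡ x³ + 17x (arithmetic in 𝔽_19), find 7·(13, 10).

(13, 9)

Write P = (13, 10).
Double-and-add on 7 = (111)₂. Start with P = (13, 10) for the leading 1-bit.
double: tangent at (13, 10): λ = (3·13² + 17)/(2·10) ≡ 11/1. 1⁻¹ ≡ 1 (mod 19), so λ ≡ 11·1 ≡ 11.
  x = λ² - 13 - 13 = 121 - 26 ≡ 0; y = λ·(13 - 0) - 10 ≡ 0. → (0, 0)
add P: (0, 0) + (13, 10). λ = (10 - 0)/(13 - 0) ≡ 10/13 mod 19. 13⁻¹ ≡ 3 (mod 19), so λ ≡ 11.
  x = λ² - 0 - 13 = 121 - 13 ≡ 13; y = λ·(0 - 13) - 0 ≡ 9. → (13, 9)
double: tangent at (13, 9): λ = (3·13² + 17)/(2·9) ≡ 11/18. 18⁻¹ ≡ 18 (mod 19), so λ ≡ 11·18 ≡ 8.
  x = λ² - 13 - 13 = 64 - 26 ≡ 0; y = λ·(13 - 0) - 9 ≡ 0. → (0, 0)
add P: (0, 0) + (13, 10). λ = (10 - 0)/(13 - 0) ≡ 10/13 mod 19. 13⁻¹ ≡ 3 (mod 19) since 13·3 = 39 ≡ 1, so λ ≡ 11.
  x = λ² - 0 - 13 = 121 - 13 ≡ 13; y = λ·(0 - 13) - 0 ≡ 9. → (13, 9)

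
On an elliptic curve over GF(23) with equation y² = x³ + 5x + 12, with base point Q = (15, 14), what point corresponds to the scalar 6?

Repeated addition: build up to 6Q.
2Q: tangent at (15, 14): λ = (3·15² + 5)/(2·14) ≡ 13/5. 5⁻¹ ≡ 14 (mod 23) since 5·14 = 70 ≡ 1, so λ ≡ 13·14 ≡ 21.
  x = λ² - 15 - 15 = 441 - 30 ≡ 20; y = λ·(15 - 20) - 14 ≡ 19. → (20, 19)
3Q: (20, 19) + (15, 14). λ = (14 - 19)/(15 - 20) ≡ 18/18 mod 23. 18⁻¹ ≡ 9 (mod 23), so λ ≡ 1.
  x = λ² - 20 - 15 = 1 - 35 ≡ 12; y = λ·(20 - 12) - 19 ≡ 12. → (12, 12)
4Q: (12, 12) + (15, 14). λ = (14 - 12)/(15 - 12) ≡ 2/3 mod 23. 3⁻¹ ≡ 8 (mod 23), so λ ≡ 16.
  x = λ² - 12 - 15 = 256 - 27 ≡ 22; y = λ·(12 - 22) - 12 ≡ 12. → (22, 12)
5Q: (22, 12) + (15, 14). λ = (14 - 12)/(15 - 22) ≡ 2/16 mod 23. 16⁻¹ ≡ 13 (mod 23) since 16·13 = 208 ≡ 1, so λ ≡ 3.
  x = λ² - 22 - 15 = 9 - 37 ≡ 18; y = λ·(22 - 18) - 12 ≡ 0. → (18, 0)
6Q: (18, 0) + (15, 14). λ = (14 - 0)/(15 - 18) ≡ 14/20 mod 23. 20⁻¹ ≡ 15 (mod 23) since 20·15 = 300 ≡ 1, so λ ≡ 3.
  x = λ² - 18 - 15 = 9 - 33 ≡ 22; y = λ·(18 - 22) - 0 ≡ 11. → (22, 11)

(22, 11)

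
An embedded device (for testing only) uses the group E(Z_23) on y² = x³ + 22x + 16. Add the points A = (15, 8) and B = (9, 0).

(15, 8) + (9, 0). λ = (0 - 8)/(9 - 15) ≡ 15/17 mod 23. 17⁻¹ ≡ 19 (mod 23), so λ ≡ 9.
  x = λ² - 15 - 9 = 81 - 24 ≡ 11; y = λ·(15 - 11) - 8 ≡ 5. → (11, 5)

(11, 5)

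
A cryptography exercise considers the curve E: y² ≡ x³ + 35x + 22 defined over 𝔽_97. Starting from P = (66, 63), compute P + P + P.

(84, 59)

Repeated addition: build up to 3P.
2P: tangent at (66, 63): λ = (3·66² + 35)/(2·63) ≡ 8/29. 29⁻¹ ≡ 87 (mod 97), so λ ≡ 8·87 ≡ 17.
  x = λ² - 66 - 66 = 289 - 132 ≡ 60; y = λ·(66 - 60) - 63 ≡ 39. → (60, 39)
3P: (60, 39) + (66, 63). λ = (63 - 39)/(66 - 60) ≡ 24/6 mod 97. 6⁻¹ ≡ 81 (mod 97), so λ ≡ 4.
  x = λ² - 60 - 66 = 16 - 126 ≡ 84; y = λ·(60 - 84) - 39 ≡ 59. → (84, 59)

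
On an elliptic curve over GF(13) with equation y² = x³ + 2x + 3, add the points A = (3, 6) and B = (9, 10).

(3, 6) + (9, 10). λ = (10 - 6)/(9 - 3) ≡ 4/6 mod 13. 6⁻¹ ≡ 11 (mod 13), so λ ≡ 5.
  x = λ² - 3 - 9 = 25 - 12 ≡ 0; y = λ·(3 - 0) - 6 ≡ 9. → (0, 9)

(0, 9)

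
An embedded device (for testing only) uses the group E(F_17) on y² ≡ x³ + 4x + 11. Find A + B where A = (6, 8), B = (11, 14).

(13, 4)

(6, 8) + (11, 14). λ = (14 - 8)/(11 - 6) ≡ 6/5 mod 17. 5⁻¹ ≡ 7 (mod 17) since 5·7 = 35 ≡ 1, so λ ≡ 8.
  x = λ² - 6 - 11 = 64 - 17 ≡ 13; y = λ·(6 - 13) - 8 ≡ 4. → (13, 4)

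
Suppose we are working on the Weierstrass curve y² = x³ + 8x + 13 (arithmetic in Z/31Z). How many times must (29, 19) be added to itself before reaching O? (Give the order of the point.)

2P: tangent at (29, 19): λ = (3·29² + 8)/(2·19) ≡ 20/7. 7⁻¹ ≡ 9 (mod 31), so λ ≡ 20·9 ≡ 25.
  x = λ² - 29 - 29 = 625 - 58 ≡ 9; y = λ·(29 - 9) - 19 ≡ 16. → (9, 16)
3P: (9, 16) + (29, 19). λ = (19 - 16)/(29 - 9) ≡ 3/20 mod 31. 20⁻¹ ≡ 14 (mod 31), so λ ≡ 11.
  x = λ² - 9 - 29 = 121 - 38 ≡ 21; y = λ·(9 - 21) - 16 ≡ 7. → (21, 7)
4P: (21, 7) + (29, 19). λ = (19 - 7)/(29 - 21) ≡ 12/8 mod 31. 8⁻¹ ≡ 4 (mod 31), so λ ≡ 17.
  x = λ² - 21 - 29 = 289 - 50 ≡ 22; y = λ·(21 - 22) - 7 ≡ 7. → (22, 7)
5P: (22, 7) + (29, 19). λ = (19 - 7)/(29 - 22) ≡ 12/7 mod 31. 7⁻¹ ≡ 9 (mod 31), so λ ≡ 15.
  x = λ² - 22 - 29 = 225 - 51 ≡ 19; y = λ·(22 - 19) - 7 ≡ 7. → (19, 7)
6P: (19, 7) + (29, 19). λ = (19 - 7)/(29 - 19) ≡ 12/10 mod 31. 10⁻¹ ≡ 28 (mod 31), so λ ≡ 26.
  x = λ² - 19 - 29 = 676 - 48 ≡ 8; y = λ·(19 - 8) - 7 ≡ 0. → (8, 0)
7P: (8, 0) + (29, 19). λ = (19 - 0)/(29 - 8) ≡ 19/21 mod 31. 21⁻¹ ≡ 3 (mod 31) since 21·3 = 63 ≡ 1, so λ ≡ 26.
  x = λ² - 8 - 29 = 676 - 37 ≡ 19; y = λ·(8 - 19) - 0 ≡ 24. → (19, 24)
8P: (19, 24) + (29, 19). λ = (19 - 24)/(29 - 19) ≡ 26/10 mod 31. 10⁻¹ ≡ 28 (mod 31) since 10·28 = 280 ≡ 1, so λ ≡ 15.
  x = λ² - 19 - 29 = 225 - 48 ≡ 22; y = λ·(19 - 22) - 24 ≡ 24. → (22, 24)
9P: (22, 24) + (29, 19). λ = (19 - 24)/(29 - 22) ≡ 26/7 mod 31. 7⁻¹ ≡ 9 (mod 31), so λ ≡ 17.
  x = λ² - 22 - 29 = 289 - 51 ≡ 21; y = λ·(22 - 21) - 24 ≡ 24. → (21, 24)
10P: (21, 24) + (29, 19). λ = (19 - 24)/(29 - 21) ≡ 26/8 mod 31. 8⁻¹ ≡ 4 (mod 31) since 8·4 = 32 ≡ 1, so λ ≡ 11.
  x = λ² - 21 - 29 = 121 - 50 ≡ 9; y = λ·(21 - 9) - 24 ≡ 15. → (9, 15)
11P: (9, 15) + (29, 19). λ = (19 - 15)/(29 - 9) ≡ 4/20 mod 31. 20⁻¹ ≡ 14 (mod 31) since 20·14 = 280 ≡ 1, so λ ≡ 25.
  x = λ² - 9 - 29 = 625 - 38 ≡ 29; y = λ·(9 - 29) - 15 ≡ 12. → (29, 12)
12P: (29, 12) + (29, 19): same x and y₁ ≡ -y₂, so the sum is O.
12P = O, so the order is 12.

12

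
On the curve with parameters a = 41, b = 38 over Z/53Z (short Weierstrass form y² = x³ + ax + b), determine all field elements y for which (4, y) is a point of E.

1, 52

x³ + 41x + 38 = 266 ≡ 1 (mod 53).
Square roots of 1 mod 53: 1 and 52 (since 1² = 1 ≡ 1).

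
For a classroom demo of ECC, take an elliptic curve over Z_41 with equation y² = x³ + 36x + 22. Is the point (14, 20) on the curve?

yes

y² = 20² ≡ 31; x³ + 36x + 22 = 3270 ≡ 31 (mod 41). 31 = 31.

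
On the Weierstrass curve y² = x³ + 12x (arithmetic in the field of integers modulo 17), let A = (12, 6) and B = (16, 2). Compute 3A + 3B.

First 3A:
Repeated addition: build up to 3A.
2A: tangent at (12, 6): λ = (3·12² + 12)/(2·6) ≡ 2/12. 12⁻¹ ≡ 10 (mod 17), so λ ≡ 2·10 ≡ 3.
  x = λ² - 12 - 12 = 9 - 24 ≡ 2; y = λ·(12 - 2) - 6 ≡ 7. → (2, 7)
3A: (2, 7) + (12, 6). λ = (6 - 7)/(12 - 2) ≡ 16/10 mod 17. 10⁻¹ ≡ 12 (mod 17) since 10·12 = 120 ≡ 1, so λ ≡ 5.
  x = λ² - 2 - 12 = 25 - 14 ≡ 11; y = λ·(2 - 11) - 7 ≡ 16. → (11, 16)
3A = (11, 16).
Next 3B:
Repeated addition: build up to 3B.
2B: tangent at (16, 2): λ = (3·16² + 12)/(2·2) ≡ 15/4. 4⁻¹ ≡ 13 (mod 17), so λ ≡ 15·13 ≡ 8.
  x = λ² - 16 - 16 = 64 - 32 ≡ 15; y = λ·(16 - 15) - 2 ≡ 6. → (15, 6)
3B: (15, 6) + (16, 2). λ = (2 - 6)/(16 - 15) ≡ 13/1 mod 17. 1⁻¹ ≡ 1 (mod 17), so λ ≡ 13.
  x = λ² - 15 - 16 = 169 - 31 ≡ 2; y = λ·(15 - 2) - 6 ≡ 10. → (2, 10)
3B = (2, 10).
Finally 3A + 3B:
(11, 16) + (2, 10). λ = (10 - 16)/(2 - 11) ≡ 11/8 mod 17. 8⁻¹ ≡ 15 (mod 17), so λ ≡ 12.
  x = λ² - 11 - 2 = 144 - 13 ≡ 12; y = λ·(11 - 12) - 16 ≡ 6. → (12, 6)

(12, 6)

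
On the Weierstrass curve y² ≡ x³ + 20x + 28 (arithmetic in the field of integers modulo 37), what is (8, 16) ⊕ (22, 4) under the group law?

(8, 16) + (22, 4). λ = (4 - 16)/(22 - 8) ≡ 25/14 mod 37. 14⁻¹ ≡ 8 (mod 37) since 14·8 = 112 ≡ 1, so λ ≡ 15.
  x = λ² - 8 - 22 = 225 - 30 ≡ 10; y = λ·(8 - 10) - 16 ≡ 28. → (10, 28)

(10, 28)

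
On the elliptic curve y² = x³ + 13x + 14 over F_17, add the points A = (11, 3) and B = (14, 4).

(11, 14)

(11, 3) + (14, 4). λ = (4 - 3)/(14 - 11) ≡ 1/3 mod 17. 3⁻¹ ≡ 6 (mod 17), so λ ≡ 6.
  x = λ² - 11 - 14 = 36 - 25 ≡ 11; y = λ·(11 - 11) - 3 ≡ 14. → (11, 14)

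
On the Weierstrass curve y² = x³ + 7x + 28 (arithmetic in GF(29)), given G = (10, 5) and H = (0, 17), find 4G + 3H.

First 4G:
Repeated addition: build up to 4G.
2G: tangent at (10, 5): λ = (3·10² + 7)/(2·5) ≡ 17/10. 10⁻¹ ≡ 3 (mod 29), so λ ≡ 17·3 ≡ 22.
  x = λ² - 10 - 10 = 484 - 20 ≡ 0; y = λ·(10 - 0) - 5 ≡ 12. → (0, 12)
3G: (0, 12) + (10, 5). λ = (5 - 12)/(10 - 0) ≡ 22/10 mod 29. 10⁻¹ ≡ 3 (mod 29), so λ ≡ 8.
  x = λ² - 0 - 10 = 64 - 10 ≡ 25; y = λ·(0 - 25) - 12 ≡ 20. → (25, 20)
4G: (25, 20) + (10, 5). λ = (5 - 20)/(10 - 25) ≡ 14/14 mod 29. 14⁻¹ ≡ 27 (mod 29), so λ ≡ 1.
  x = λ² - 25 - 10 = 1 - 35 ≡ 24; y = λ·(25 - 24) - 20 ≡ 10. → (24, 10)
4G = (24, 10).
Next 3H:
Repeated addition: build up to 3H.
2H: tangent at (0, 17): λ = (3·0² + 7)/(2·17) ≡ 7/5. 5⁻¹ ≡ 6 (mod 29), so λ ≡ 7·6 ≡ 13.
  x = λ² - 0 - 0 = 169 - 0 ≡ 24; y = λ·(0 - 24) - 17 ≡ 19. → (24, 19)
3H: (24, 19) + (0, 17). λ = (17 - 19)/(0 - 24) ≡ 27/5 mod 29. 5⁻¹ ≡ 6 (mod 29), so λ ≡ 17.
  x = λ² - 24 - 0 = 289 - 24 ≡ 4; y = λ·(24 - 4) - 19 ≡ 2. → (4, 2)
3H = (4, 2).
Finally 4G + 3H:
(24, 10) + (4, 2). λ = (2 - 10)/(4 - 24) ≡ 21/9 mod 29. 9⁻¹ ≡ 13 (mod 29), so λ ≡ 12.
  x = λ² - 24 - 4 = 144 - 28 ≡ 0; y = λ·(24 - 0) - 10 ≡ 17. → (0, 17)

(0, 17)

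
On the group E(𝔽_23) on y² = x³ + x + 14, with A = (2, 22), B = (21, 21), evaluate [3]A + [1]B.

(14, 14)

First 3A:
Repeated addition: build up to 3A.
2A: tangent at (2, 22): λ = (3·2² + 1)/(2·22) ≡ 13/21. 21⁻¹ ≡ 11 (mod 23), so λ ≡ 13·11 ≡ 5.
  x = λ² - 2 - 2 = 25 - 4 ≡ 21; y = λ·(2 - 21) - 22 ≡ 21. → (21, 21)
3A: (21, 21) + (2, 22). λ = (22 - 21)/(2 - 21) ≡ 1/4 mod 23. 4⁻¹ ≡ 6 (mod 23), so λ ≡ 6.
  x = λ² - 21 - 2 = 36 - 23 ≡ 13; y = λ·(21 - 13) - 21 ≡ 4. → (13, 4)
3A = (13, 4).
Finally 3A + B:
(13, 4) + (21, 21). λ = (21 - 4)/(21 - 13) ≡ 17/8 mod 23. 8⁻¹ ≡ 3 (mod 23) since 8·3 = 24 ≡ 1, so λ ≡ 5.
  x = λ² - 13 - 21 = 25 - 34 ≡ 14; y = λ·(13 - 14) - 4 ≡ 14. → (14, 14)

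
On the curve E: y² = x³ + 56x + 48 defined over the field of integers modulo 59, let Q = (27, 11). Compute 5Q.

(57, 20)

Double-and-add on 5 = (101)₂. Start with Q = (27, 11) for the leading 1-bit.
double: tangent at (27, 11): λ = (3·27² + 56)/(2·11) ≡ 1/22. 22⁻¹ ≡ 51 (mod 59) since 22·51 = 1122 ≡ 1, so λ ≡ 1·51 ≡ 51.
  x = λ² - 27 - 27 = 2601 - 54 ≡ 10; y = λ·(27 - 10) - 11 ≡ 30. → (10, 30)
double: tangent at (10, 30): λ = (3·10² + 56)/(2·30) ≡ 2/1. 1⁻¹ ≡ 1 (mod 59), so λ ≡ 2·1 ≡ 2.
  x = λ² - 10 - 10 = 4 - 20 ≡ 43; y = λ·(10 - 43) - 30 ≡ 22. → (43, 22)
add Q: (43, 22) + (27, 11). λ = (11 - 22)/(27 - 43) ≡ 48/43 mod 59. 43⁻¹ ≡ 11 (mod 59) since 43·11 = 473 ≡ 1, so λ ≡ 56.
  x = λ² - 43 - 27 = 3136 - 70 ≡ 57; y = λ·(43 - 57) - 22 ≡ 20. → (57, 20)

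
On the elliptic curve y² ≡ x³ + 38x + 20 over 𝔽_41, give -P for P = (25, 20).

-(25, 20) = (25, -20 mod 41) = (25, 21).

(25, 21)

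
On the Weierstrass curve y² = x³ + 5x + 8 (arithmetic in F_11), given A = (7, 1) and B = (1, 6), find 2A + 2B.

First 2A:
Repeated addition: build up to 2A.
2A: tangent at (7, 1): λ = (3·7² + 5)/(2·1) ≡ 9/2. 2⁻¹ ≡ 6 (mod 11) since 2·6 = 12 ≡ 1, so λ ≡ 9·6 ≡ 10.
  x = λ² - 7 - 7 = 100 - 14 ≡ 9; y = λ·(7 - 9) - 1 ≡ 1. → (9, 1)
2A = (9, 1).
Next 2B:
Repeated addition: build up to 2B.
2B: tangent at (1, 6): λ = (3·1² + 5)/(2·6) ≡ 8/1. 1⁻¹ ≡ 1 (mod 11) since 1·1 = 1 ≡ 1, so λ ≡ 8·1 ≡ 8.
  x = λ² - 1 - 1 = 64 - 2 ≡ 7; y = λ·(1 - 7) - 6 ≡ 1. → (7, 1)
2B = (7, 1).
Finally 2A + 2B:
(9, 1) + (7, 1). λ = (1 - 1)/(7 - 9) ≡ 0/9 mod 11. 9⁻¹ ≡ 5 (mod 11), so λ ≡ 0.
  x = λ² - 9 - 7 = 0 - 16 ≡ 6; y = λ·(9 - 6) - 1 ≡ 10. → (6, 10)

(6, 10)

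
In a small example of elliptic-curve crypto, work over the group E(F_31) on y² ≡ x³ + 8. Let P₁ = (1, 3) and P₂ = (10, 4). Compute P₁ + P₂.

(7, 17)

(1, 3) + (10, 4). λ = (4 - 3)/(10 - 1) ≡ 1/9 mod 31. 9⁻¹ ≡ 7 (mod 31), so λ ≡ 7.
  x = λ² - 1 - 10 = 49 - 11 ≡ 7; y = λ·(1 - 7) - 3 ≡ 17. → (7, 17)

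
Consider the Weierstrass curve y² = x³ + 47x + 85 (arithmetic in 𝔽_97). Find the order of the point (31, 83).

6

2P: tangent at (31, 83): λ = (3·31² + 47)/(2·83) ≡ 20/69. 69⁻¹ ≡ 45 (mod 97), so λ ≡ 20·45 ≡ 27.
  x = λ² - 31 - 31 = 729 - 62 ≡ 85; y = λ·(31 - 85) - 83 ≡ 11. → (85, 11)
3P: (85, 11) + (31, 83). λ = (83 - 11)/(31 - 85) ≡ 72/43 mod 97. 43⁻¹ ≡ 88 (mod 97), so λ ≡ 31.
  x = λ² - 85 - 31 = 961 - 116 ≡ 69; y = λ·(85 - 69) - 11 ≡ 0. → (69, 0)
4P: (69, 0) + (31, 83). λ = (83 - 0)/(31 - 69) ≡ 83/59 mod 97. 59⁻¹ ≡ 74 (mod 97) since 59·74 = 4366 ≡ 1, so λ ≡ 31.
  x = λ² - 69 - 31 = 961 - 100 ≡ 85; y = λ·(69 - 85) - 0 ≡ 86. → (85, 86)
5P: (85, 86) + (31, 83). λ = (83 - 86)/(31 - 85) ≡ 94/43 mod 97. 43⁻¹ ≡ 88 (mod 97) since 43·88 = 3784 ≡ 1, so λ ≡ 27.
  x = λ² - 85 - 31 = 729 - 116 ≡ 31; y = λ·(85 - 31) - 86 ≡ 14. → (31, 14)
6P: (31, 14) + (31, 83): same x and y₁ ≡ -y₂, so the sum is ∞.
6P = ∞, so the order is 6.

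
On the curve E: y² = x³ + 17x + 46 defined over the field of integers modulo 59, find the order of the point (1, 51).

9

2P: tangent at (1, 51): λ = (3·1² + 17)/(2·51) ≡ 20/43. 43⁻¹ ≡ 11 (mod 59), so λ ≡ 20·11 ≡ 43.
  x = λ² - 1 - 1 = 1849 - 2 ≡ 18; y = λ·(1 - 18) - 51 ≡ 44. → (18, 44)
3P: (18, 44) + (1, 51). λ = (51 - 44)/(1 - 18) ≡ 7/42 mod 59. 42⁻¹ ≡ 52 (mod 59), so λ ≡ 10.
  x = λ² - 18 - 1 = 100 - 19 ≡ 22; y = λ·(18 - 22) - 44 ≡ 34. → (22, 34)
4P: (22, 34) + (1, 51). λ = (51 - 34)/(1 - 22) ≡ 17/38 mod 59. 38⁻¹ ≡ 14 (mod 59), so λ ≡ 2.
  x = λ² - 22 - 1 = 4 - 23 ≡ 40; y = λ·(22 - 40) - 34 ≡ 48. → (40, 48)
5P: (40, 48) + (1, 51). λ = (51 - 48)/(1 - 40) ≡ 3/20 mod 59. 20⁻¹ ≡ 3 (mod 59), so λ ≡ 9.
  x = λ² - 40 - 1 = 81 - 41 ≡ 40; y = λ·(40 - 40) - 48 ≡ 11. → (40, 11)
6P: (40, 11) + (1, 51). λ = (51 - 11)/(1 - 40) ≡ 40/20 mod 59. 20⁻¹ ≡ 3 (mod 59) since 20·3 = 60 ≡ 1, so λ ≡ 2.
  x = λ² - 40 - 1 = 4 - 41 ≡ 22; y = λ·(40 - 22) - 11 ≡ 25. → (22, 25)
7P: (22, 25) + (1, 51). λ = (51 - 25)/(1 - 22) ≡ 26/38 mod 59. 38⁻¹ ≡ 14 (mod 59) since 38·14 = 532 ≡ 1, so λ ≡ 10.
  x = λ² - 22 - 1 = 100 - 23 ≡ 18; y = λ·(22 - 18) - 25 ≡ 15. → (18, 15)
8P: (18, 15) + (1, 51). λ = (51 - 15)/(1 - 18) ≡ 36/42 mod 59. 42⁻¹ ≡ 52 (mod 59), so λ ≡ 43.
  x = λ² - 18 - 1 = 1849 - 19 ≡ 1; y = λ·(18 - 1) - 15 ≡ 8. → (1, 8)
9P: (1, 8) + (1, 51): same x and y₁ ≡ -y₂, so the sum is ∞.
9P = ∞, so the order is 9.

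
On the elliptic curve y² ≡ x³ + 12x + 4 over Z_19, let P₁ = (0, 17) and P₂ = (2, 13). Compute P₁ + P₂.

(0, 17) + (2, 13). λ = (13 - 17)/(2 - 0) ≡ 15/2 mod 19. 2⁻¹ ≡ 10 (mod 19), so λ ≡ 17.
  x = λ² - 0 - 2 = 289 - 2 ≡ 2; y = λ·(0 - 2) - 17 ≡ 6. → (2, 6)

(2, 6)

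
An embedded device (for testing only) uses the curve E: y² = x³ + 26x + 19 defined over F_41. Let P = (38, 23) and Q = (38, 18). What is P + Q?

O

The two points share x = 38 and their y-coordinates satisfy 23 + 18 ≡ 0 (mod 41), so they are inverses. Their sum is ∞.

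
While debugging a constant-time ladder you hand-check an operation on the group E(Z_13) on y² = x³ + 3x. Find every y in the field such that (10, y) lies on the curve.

x³ + 3x + 0 = 1030 ≡ 3 (mod 13).
Square roots of 3 mod 13: 4 and 9 (since 4² = 16 ≡ 3).

4, 9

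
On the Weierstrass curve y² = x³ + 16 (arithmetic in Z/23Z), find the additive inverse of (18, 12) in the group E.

-(18, 12) = (18, -12 mod 23) = (18, 11).

(18, 11)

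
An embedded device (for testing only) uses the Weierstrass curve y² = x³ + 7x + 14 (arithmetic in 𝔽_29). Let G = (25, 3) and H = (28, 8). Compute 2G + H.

First 2G:
Repeated addition: build up to 2G.
2G: tangent at (25, 3): λ = (3·25² + 7)/(2·3) ≡ 26/6. 6⁻¹ ≡ 5 (mod 29), so λ ≡ 26·5 ≡ 14.
  x = λ² - 25 - 25 = 196 - 50 ≡ 1; y = λ·(25 - 1) - 3 ≡ 14. → (1, 14)
2G = (1, 14).
Finally 2G + H:
(1, 14) + (28, 8). λ = (8 - 14)/(28 - 1) ≡ 23/27 mod 29. 27⁻¹ ≡ 14 (mod 29), so λ ≡ 3.
  x = λ² - 1 - 28 = 9 - 29 ≡ 9; y = λ·(1 - 9) - 14 ≡ 20. → (9, 20)

(9, 20)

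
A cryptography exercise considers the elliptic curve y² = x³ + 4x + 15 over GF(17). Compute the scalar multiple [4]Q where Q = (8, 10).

Double-and-add on 4 = (100)₂. Start with Q = (8, 10) for the leading 1-bit.
double: tangent at (8, 10): λ = (3·8² + 4)/(2·10) ≡ 9/3. 3⁻¹ ≡ 6 (mod 17), so λ ≡ 9·6 ≡ 3.
  x = λ² - 8 - 8 = 9 - 16 ≡ 10; y = λ·(8 - 10) - 10 ≡ 1. → (10, 1)
double: tangent at (10, 1): λ = (3·10² + 4)/(2·1) ≡ 15/2. 2⁻¹ ≡ 9 (mod 17), so λ ≡ 15·9 ≡ 16.
  x = λ² - 10 - 10 = 256 - 20 ≡ 15; y = λ·(10 - 15) - 1 ≡ 4. → (15, 4)

(15, 4)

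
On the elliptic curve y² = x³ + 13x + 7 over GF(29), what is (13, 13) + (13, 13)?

tangent at (13, 13): λ = (3·13² + 13)/(2·13) ≡ 27/26. 26⁻¹ ≡ 19 (mod 29), so λ ≡ 27·19 ≡ 20.
  x = λ² - 13 - 13 = 400 - 26 ≡ 26; y = λ·(13 - 26) - 13 ≡ 17. → (26, 17)

(26, 17)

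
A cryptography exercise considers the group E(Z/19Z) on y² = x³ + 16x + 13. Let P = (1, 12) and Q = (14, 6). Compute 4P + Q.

First 4P:
Double-and-add on 4 = (100)₂. Start with P = (1, 12) for the leading 1-bit.
double: tangent at (1, 12): λ = (3·1² + 16)/(2·12) ≡ 0/5. 5⁻¹ ≡ 4 (mod 19) since 5·4 = 20 ≡ 1, so λ ≡ 0·4 ≡ 0.
  x = λ² - 1 - 1 = 0 - 2 ≡ 17; y = λ·(1 - 17) - 12 ≡ 7. → (17, 7)
double: tangent at (17, 7): λ = (3·17² + 16)/(2·7) ≡ 9/14. 14⁻¹ ≡ 15 (mod 19) since 14·15 = 210 ≡ 1, so λ ≡ 9·15 ≡ 2.
  x = λ² - 17 - 17 = 4 - 34 ≡ 8; y = λ·(17 - 8) - 7 ≡ 11. → (8, 11)
4P = (8, 11).
Finally 4P + Q:
(8, 11) + (14, 6). λ = (6 - 11)/(14 - 8) ≡ 14/6 mod 19. 6⁻¹ ≡ 16 (mod 19), so λ ≡ 15.
  x = λ² - 8 - 14 = 225 - 22 ≡ 13; y = λ·(8 - 13) - 11 ≡ 9. → (13, 9)

(13, 9)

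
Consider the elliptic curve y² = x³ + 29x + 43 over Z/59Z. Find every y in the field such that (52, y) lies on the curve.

21, 38

x³ + 29x + 43 = 142159 ≡ 28 (mod 59).
Square roots of 28 mod 59: 21 and 38 (since 21² = 441 ≡ 28).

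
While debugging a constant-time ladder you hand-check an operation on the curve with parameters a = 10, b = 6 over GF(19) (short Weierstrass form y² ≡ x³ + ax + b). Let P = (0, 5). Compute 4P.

Repeated addition: build up to 4P.
2P: tangent at (0, 5): λ = (3·0² + 10)/(2·5) ≡ 10/10. 10⁻¹ ≡ 2 (mod 19), so λ ≡ 10·2 ≡ 1.
  x = λ² - 0 - 0 = 1 - 0 ≡ 1; y = λ·(0 - 1) - 5 ≡ 13. → (1, 13)
3P: (1, 13) + (0, 5). λ = (5 - 13)/(0 - 1) ≡ 11/18 mod 19. 18⁻¹ ≡ 18 (mod 19), so λ ≡ 8.
  x = λ² - 1 - 0 = 64 - 1 ≡ 6; y = λ·(1 - 6) - 13 ≡ 4. → (6, 4)
4P: (6, 4) + (0, 5). λ = (5 - 4)/(0 - 6) ≡ 1/13 mod 19. 13⁻¹ ≡ 3 (mod 19), so λ ≡ 3.
  x = λ² - 6 - 0 = 9 - 6 ≡ 3; y = λ·(6 - 3) - 4 ≡ 5. → (3, 5)

(3, 5)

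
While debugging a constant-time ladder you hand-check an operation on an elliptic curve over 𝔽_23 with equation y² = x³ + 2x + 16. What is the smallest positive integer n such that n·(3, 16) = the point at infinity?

2P: tangent at (3, 16): λ = (3·3² + 2)/(2·16) ≡ 6/9. 9⁻¹ ≡ 18 (mod 23) since 9·18 = 162 ≡ 1, so λ ≡ 6·18 ≡ 16.
  x = λ² - 3 - 3 = 256 - 6 ≡ 20; y = λ·(3 - 20) - 16 ≡ 11. → (20, 11)
3P: (20, 11) + (3, 16). λ = (16 - 11)/(3 - 20) ≡ 5/6 mod 23. 6⁻¹ ≡ 4 (mod 23) since 6·4 = 24 ≡ 1, so λ ≡ 20.
  x = λ² - 20 - 3 = 400 - 23 ≡ 9; y = λ·(20 - 9) - 11 ≡ 2. → (9, 2)
4P: (9, 2) + (3, 16). λ = (16 - 2)/(3 - 9) ≡ 14/17 mod 23. 17⁻¹ ≡ 19 (mod 23) since 17·19 = 323 ≡ 1, so λ ≡ 13.
  x = λ² - 9 - 3 = 169 - 12 ≡ 19; y = λ·(9 - 19) - 2 ≡ 6. → (19, 6)
5P: (19, 6) + (3, 16). λ = (16 - 6)/(3 - 19) ≡ 10/7 mod 23. 7⁻¹ ≡ 10 (mod 23), so λ ≡ 8.
  x = λ² - 19 - 3 = 64 - 22 ≡ 19; y = λ·(19 - 19) - 6 ≡ 17. → (19, 17)
6P: (19, 17) + (3, 16). λ = (16 - 17)/(3 - 19) ≡ 22/7 mod 23. 7⁻¹ ≡ 10 (mod 23) since 7·10 = 70 ≡ 1, so λ ≡ 13.
  x = λ² - 19 - 3 = 169 - 22 ≡ 9; y = λ·(19 - 9) - 17 ≡ 21. → (9, 21)
7P: (9, 21) + (3, 16). λ = (16 - 21)/(3 - 9) ≡ 18/17 mod 23. 17⁻¹ ≡ 19 (mod 23) since 17·19 = 323 ≡ 1, so λ ≡ 20.
  x = λ² - 9 - 3 = 400 - 12 ≡ 20; y = λ·(9 - 20) - 21 ≡ 12. → (20, 12)
8P: (20, 12) + (3, 16). λ = (16 - 12)/(3 - 20) ≡ 4/6 mod 23. 6⁻¹ ≡ 4 (mod 23) since 6·4 = 24 ≡ 1, so λ ≡ 16.
  x = λ² - 20 - 3 = 256 - 23 ≡ 3; y = λ·(20 - 3) - 12 ≡ 7. → (3, 7)
9P: (3, 7) + (3, 16): same x and y₁ ≡ -y₂, so the sum is the point at infinity.
9P = the point at infinity, so the order is 9.

9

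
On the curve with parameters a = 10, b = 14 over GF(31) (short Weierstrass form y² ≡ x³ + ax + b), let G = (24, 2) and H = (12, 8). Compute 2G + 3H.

(28, 22)

First 2G:
Repeated addition: build up to 2G.
2G: tangent at (24, 2): λ = (3·24² + 10)/(2·2) ≡ 2/4. 4⁻¹ ≡ 8 (mod 31), so λ ≡ 2·8 ≡ 16.
  x = λ² - 24 - 24 = 256 - 48 ≡ 22; y = λ·(24 - 22) - 2 ≡ 30. → (22, 30)
2G = (22, 30).
Next 3H:
Repeated addition: build up to 3H.
2H: tangent at (12, 8): λ = (3·12² + 10)/(2·8) ≡ 8/16. 16⁻¹ ≡ 2 (mod 31) since 16·2 = 32 ≡ 1, so λ ≡ 8·2 ≡ 16.
  x = λ² - 12 - 12 = 256 - 24 ≡ 15; y = λ·(12 - 15) - 8 ≡ 6. → (15, 6)
3H: (15, 6) + (12, 8). λ = (8 - 6)/(12 - 15) ≡ 2/28 mod 31. 28⁻¹ ≡ 10 (mod 31), so λ ≡ 20.
  x = λ² - 15 - 12 = 400 - 27 ≡ 1; y = λ·(15 - 1) - 6 ≡ 26. → (1, 26)
3H = (1, 26).
Finally 2G + 3H:
(22, 30) + (1, 26). λ = (26 - 30)/(1 - 22) ≡ 27/10 mod 31. 10⁻¹ ≡ 28 (mod 31) since 10·28 = 280 ≡ 1, so λ ≡ 12.
  x = λ² - 22 - 1 = 144 - 23 ≡ 28; y = λ·(22 - 28) - 30 ≡ 22. → (28, 22)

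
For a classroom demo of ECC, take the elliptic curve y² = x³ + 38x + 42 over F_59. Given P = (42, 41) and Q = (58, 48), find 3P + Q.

First 3P:
Repeated addition: build up to 3P.
2P: tangent at (42, 41): λ = (3·42² + 38)/(2·41) ≡ 20/23. 23⁻¹ ≡ 18 (mod 59), so λ ≡ 20·18 ≡ 6.
  x = λ² - 42 - 42 = 36 - 84 ≡ 11; y = λ·(42 - 11) - 41 ≡ 27. → (11, 27)
3P: (11, 27) + (42, 41). λ = (41 - 27)/(42 - 11) ≡ 14/31 mod 59. 31⁻¹ ≡ 40 (mod 59), so λ ≡ 29.
  x = λ² - 11 - 42 = 841 - 53 ≡ 21; y = λ·(11 - 21) - 27 ≡ 37. → (21, 37)
3P = (21, 37).
Finally 3P + Q:
(21, 37) + (58, 48). λ = (48 - 37)/(58 - 21) ≡ 11/37 mod 59. 37⁻¹ ≡ 8 (mod 59) since 37·8 = 296 ≡ 1, so λ ≡ 29.
  x = λ² - 21 - 58 = 841 - 79 ≡ 54; y = λ·(21 - 54) - 37 ≡ 9. → (54, 9)

(54, 9)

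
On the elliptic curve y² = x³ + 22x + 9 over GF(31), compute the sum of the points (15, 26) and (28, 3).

(28, 28)

(15, 26) + (28, 3). λ = (3 - 26)/(28 - 15) ≡ 8/13 mod 31. 13⁻¹ ≡ 12 (mod 31), so λ ≡ 3.
  x = λ² - 15 - 28 = 9 - 43 ≡ 28; y = λ·(15 - 28) - 26 ≡ 28. → (28, 28)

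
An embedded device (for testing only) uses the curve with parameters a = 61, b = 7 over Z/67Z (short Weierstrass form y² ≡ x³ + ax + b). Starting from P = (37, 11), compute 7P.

(7, 43)

Double-and-add on 7 = (111)₂. Start with P = (37, 11) for the leading 1-bit.
double: tangent at (37, 11): λ = (3·37² + 61)/(2·11) ≡ 14/22. 22⁻¹ ≡ 64 (mod 67) since 22·64 = 1408 ≡ 1, so λ ≡ 14·64 ≡ 25.
  x = λ² - 37 - 37 = 625 - 74 ≡ 15; y = λ·(37 - 15) - 11 ≡ 3. → (15, 3)
add P: (15, 3) + (37, 11). λ = (11 - 3)/(37 - 15) ≡ 8/22 mod 67. 22⁻¹ ≡ 64 (mod 67), so λ ≡ 43.
  x = λ² - 15 - 37 = 1849 - 52 ≡ 55; y = λ·(15 - 55) - 3 ≡ 19. → (55, 19)
double: tangent at (55, 19): λ = (3·55² + 61)/(2·19) ≡ 24/38. 38⁻¹ ≡ 30 (mod 67), so λ ≡ 24·30 ≡ 50.
  x = λ² - 55 - 55 = 2500 - 110 ≡ 45; y = λ·(55 - 45) - 19 ≡ 12. → (45, 12)
add P: (45, 12) + (37, 11). λ = (11 - 12)/(37 - 45) ≡ 66/59 mod 67. 59⁻¹ ≡ 25 (mod 67) since 59·25 = 1475 ≡ 1, so λ ≡ 42.
  x = λ² - 45 - 37 = 1764 - 82 ≡ 7; y = λ·(45 - 7) - 12 ≡ 43. → (7, 43)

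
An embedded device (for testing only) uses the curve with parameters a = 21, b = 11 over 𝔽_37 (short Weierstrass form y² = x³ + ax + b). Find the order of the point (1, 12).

2P: tangent at (1, 12): λ = (3·1² + 21)/(2·12) ≡ 24/24. 24⁻¹ ≡ 17 (mod 37) since 24·17 = 408 ≡ 1, so λ ≡ 24·17 ≡ 1.
  x = λ² - 1 - 1 = 1 - 2 ≡ 36; y = λ·(1 - 36) - 12 ≡ 27. → (36, 27)
3P: (36, 27) + (1, 12). λ = (12 - 27)/(1 - 36) ≡ 22/2 mod 37. 2⁻¹ ≡ 19 (mod 37), so λ ≡ 11.
  x = λ² - 36 - 1 = 121 - 37 ≡ 10; y = λ·(36 - 10) - 27 ≡ 0. → (10, 0)
4P: (10, 0) + (1, 12). λ = (12 - 0)/(1 - 10) ≡ 12/28 mod 37. 28⁻¹ ≡ 4 (mod 37), so λ ≡ 11.
  x = λ² - 10 - 1 = 121 - 11 ≡ 36; y = λ·(10 - 36) - 0 ≡ 10. → (36, 10)
5P: (36, 10) + (1, 12). λ = (12 - 10)/(1 - 36) ≡ 2/2 mod 37. 2⁻¹ ≡ 19 (mod 37) since 2·19 = 38 ≡ 1, so λ ≡ 1.
  x = λ² - 36 - 1 = 1 - 37 ≡ 1; y = λ·(36 - 1) - 10 ≡ 25. → (1, 25)
6P: (1, 25) + (1, 12): same x and y₁ ≡ -y₂, so the sum is ∞.
6P = ∞, so the order is 6.

6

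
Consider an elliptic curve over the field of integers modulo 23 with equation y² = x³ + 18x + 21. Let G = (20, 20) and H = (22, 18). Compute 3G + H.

(21, 0)

First 3G:
Repeated addition: build up to 3G.
2G: tangent at (20, 20): λ = (3·20² + 18)/(2·20) ≡ 22/17. 17⁻¹ ≡ 19 (mod 23), so λ ≡ 22·19 ≡ 4.
  x = λ² - 20 - 20 = 16 - 40 ≡ 22; y = λ·(20 - 22) - 20 ≡ 18. → (22, 18)
3G: (22, 18) + (20, 20). λ = (20 - 18)/(20 - 22) ≡ 2/21 mod 23. 21⁻¹ ≡ 11 (mod 23) since 21·11 = 231 ≡ 1, so λ ≡ 22.
  x = λ² - 22 - 20 = 484 - 42 ≡ 5; y = λ·(22 - 5) - 18 ≡ 11. → (5, 11)
3G = (5, 11).
Finally 3G + H:
(5, 11) + (22, 18). λ = (18 - 11)/(22 - 5) ≡ 7/17 mod 23. 17⁻¹ ≡ 19 (mod 23), so λ ≡ 18.
  x = λ² - 5 - 22 = 324 - 27 ≡ 21; y = λ·(5 - 21) - 11 ≡ 0. → (21, 0)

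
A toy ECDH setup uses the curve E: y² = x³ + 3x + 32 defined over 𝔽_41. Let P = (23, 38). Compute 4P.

Double-and-add on 4 = (100)₂. Start with P = (23, 38) for the leading 1-bit.
double: tangent at (23, 38): λ = (3·23² + 3)/(2·38) ≡ 32/35. 35⁻¹ ≡ 34 (mod 41), so λ ≡ 32·34 ≡ 22.
  x = λ² - 23 - 23 = 484 - 46 ≡ 28; y = λ·(23 - 28) - 38 ≡ 16. → (28, 16)
double: tangent at (28, 16): λ = (3·28² + 3)/(2·16) ≡ 18/32. 32⁻¹ ≡ 9 (mod 41) since 32·9 = 288 ≡ 1, so λ ≡ 18·9 ≡ 39.
  x = λ² - 28 - 28 = 1521 - 56 ≡ 30; y = λ·(28 - 30) - 16 ≡ 29. → (30, 29)

(30, 29)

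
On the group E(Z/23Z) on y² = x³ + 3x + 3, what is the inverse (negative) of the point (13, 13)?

(13, 10)

-(13, 13) = (13, -13 mod 23) = (13, 10).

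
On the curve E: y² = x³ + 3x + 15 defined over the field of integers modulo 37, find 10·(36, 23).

Write G = (36, 23).
Double-and-add on 10 = (1010)₂. Start with G = (36, 23) for the leading 1-bit.
double: tangent at (36, 23): λ = (3·36² + 3)/(2·23) ≡ 6/9. 9⁻¹ ≡ 33 (mod 37), so λ ≡ 6·33 ≡ 13.
  x = λ² - 36 - 36 = 169 - 72 ≡ 23; y = λ·(36 - 23) - 23 ≡ 35. → (23, 35)
double: tangent at (23, 35): λ = (3·23² + 3)/(2·35) ≡ 36/33. 33⁻¹ ≡ 9 (mod 37) since 33·9 = 297 ≡ 1, so λ ≡ 36·9 ≡ 28.
  x = λ² - 23 - 23 = 784 - 46 ≡ 35; y = λ·(23 - 35) - 35 ≡ 36. → (35, 36)
add G: (35, 36) + (36, 23). λ = (23 - 36)/(36 - 35) ≡ 24/1 mod 37. 1⁻¹ ≡ 1 (mod 37) since 1·1 = 1 ≡ 1, so λ ≡ 24.
  x = λ² - 35 - 36 = 576 - 71 ≡ 24; y = λ·(35 - 24) - 36 ≡ 6. → (24, 6)
double: tangent at (24, 6): λ = (3·24² + 3)/(2·6) ≡ 29/12. 12⁻¹ ≡ 34 (mod 37) since 12·34 = 408 ≡ 1, so λ ≡ 29·34 ≡ 24.
  x = λ² - 24 - 24 = 576 - 48 ≡ 10; y = λ·(24 - 10) - 6 ≡ 34. → (10, 34)

(10, 34)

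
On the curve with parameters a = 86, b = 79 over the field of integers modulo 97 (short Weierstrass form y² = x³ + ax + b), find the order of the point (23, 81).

7

2P: tangent at (23, 81): λ = (3·23² + 86)/(2·81) ≡ 24/65. 65⁻¹ ≡ 3 (mod 97) since 65·3 = 195 ≡ 1, so λ ≡ 24·3 ≡ 72.
  x = λ² - 23 - 23 = 5184 - 46 ≡ 94; y = λ·(23 - 94) - 81 ≡ 45. → (94, 45)
3P: (94, 45) + (23, 81). λ = (81 - 45)/(23 - 94) ≡ 36/26 mod 97. 26⁻¹ ≡ 56 (mod 97), so λ ≡ 76.
  x = λ² - 94 - 23 = 5776 - 117 ≡ 33; y = λ·(94 - 33) - 45 ≡ 32. → (33, 32)
4P: (33, 32) + (23, 81). λ = (81 - 32)/(23 - 33) ≡ 49/87 mod 97. 87⁻¹ ≡ 29 (mod 97), so λ ≡ 63.
  x = λ² - 33 - 23 = 3969 - 56 ≡ 33; y = λ·(33 - 33) - 32 ≡ 65. → (33, 65)
5P: (33, 65) + (23, 81). λ = (81 - 65)/(23 - 33) ≡ 16/87 mod 97. 87⁻¹ ≡ 29 (mod 97) since 87·29 = 2523 ≡ 1, so λ ≡ 76.
  x = λ² - 33 - 23 = 5776 - 56 ≡ 94; y = λ·(33 - 94) - 65 ≡ 52. → (94, 52)
6P: (94, 52) + (23, 81). λ = (81 - 52)/(23 - 94) ≡ 29/26 mod 97. 26⁻¹ ≡ 56 (mod 97) since 26·56 = 1456 ≡ 1, so λ ≡ 72.
  x = λ² - 94 - 23 = 5184 - 117 ≡ 23; y = λ·(94 - 23) - 52 ≡ 16. → (23, 16)
7P: (23, 16) + (23, 81): same x and y₁ ≡ -y₂, so the sum is ∞.
7P = ∞, so the order is 7.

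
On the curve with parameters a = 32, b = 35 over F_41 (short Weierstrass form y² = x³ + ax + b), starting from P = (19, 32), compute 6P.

(17, 11)

Repeated addition: build up to 6P.
2P: tangent at (19, 32): λ = (3·19² + 32)/(2·32) ≡ 8/23. 23⁻¹ ≡ 25 (mod 41), so λ ≡ 8·25 ≡ 36.
  x = λ² - 19 - 19 = 1296 - 38 ≡ 28; y = λ·(19 - 28) - 32 ≡ 13. → (28, 13)
3P: (28, 13) + (19, 32). λ = (32 - 13)/(19 - 28) ≡ 19/32 mod 41. 32⁻¹ ≡ 9 (mod 41), so λ ≡ 7.
  x = λ² - 28 - 19 = 49 - 47 ≡ 2; y = λ·(28 - 2) - 13 ≡ 5. → (2, 5)
4P: (2, 5) + (19, 32). λ = (32 - 5)/(19 - 2) ≡ 27/17 mod 41. 17⁻¹ ≡ 29 (mod 41), so λ ≡ 4.
  x = λ² - 2 - 19 = 16 - 21 ≡ 36; y = λ·(2 - 36) - 5 ≡ 23. → (36, 23)
5P: (36, 23) + (19, 32). λ = (32 - 23)/(19 - 36) ≡ 9/24 mod 41. 24⁻¹ ≡ 12 (mod 41), so λ ≡ 26.
  x = λ² - 36 - 19 = 676 - 55 ≡ 6; y = λ·(36 - 6) - 23 ≡ 19. → (6, 19)
6P: (6, 19) + (19, 32). λ = (32 - 19)/(19 - 6) ≡ 13/13 mod 41. 13⁻¹ ≡ 19 (mod 41), so λ ≡ 1.
  x = λ² - 6 - 19 = 1 - 25 ≡ 17; y = λ·(6 - 17) - 19 ≡ 11. → (17, 11)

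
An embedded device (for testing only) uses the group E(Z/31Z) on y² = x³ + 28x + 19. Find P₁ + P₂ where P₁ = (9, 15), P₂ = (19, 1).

(0, 22)

(9, 15) + (19, 1). λ = (1 - 15)/(19 - 9) ≡ 17/10 mod 31. 10⁻¹ ≡ 28 (mod 31) since 10·28 = 280 ≡ 1, so λ ≡ 11.
  x = λ² - 9 - 19 = 121 - 28 ≡ 0; y = λ·(9 - 0) - 15 ≡ 22. → (0, 22)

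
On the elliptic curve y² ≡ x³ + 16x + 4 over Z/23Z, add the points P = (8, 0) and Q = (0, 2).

(8, 0) + (0, 2). λ = (2 - 0)/(0 - 8) ≡ 2/15 mod 23. 15⁻¹ ≡ 20 (mod 23) since 15·20 = 300 ≡ 1, so λ ≡ 17.
  x = λ² - 8 - 0 = 289 - 8 ≡ 5; y = λ·(8 - 5) - 0 ≡ 5. → (5, 5)

(5, 5)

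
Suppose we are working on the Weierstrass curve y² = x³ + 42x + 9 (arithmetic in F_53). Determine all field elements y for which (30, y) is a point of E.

x³ + 42x + 9 = 28269 ≡ 20 (mod 53).
20 is a non-residue mod 53; no y exists.

none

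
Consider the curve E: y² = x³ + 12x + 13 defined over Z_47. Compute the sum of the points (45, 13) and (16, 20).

(42, 43)

(45, 13) + (16, 20). λ = (20 - 13)/(16 - 45) ≡ 7/18 mod 47. 18⁻¹ ≡ 34 (mod 47), so λ ≡ 3.
  x = λ² - 45 - 16 = 9 - 61 ≡ 42; y = λ·(45 - 42) - 13 ≡ 43. → (42, 43)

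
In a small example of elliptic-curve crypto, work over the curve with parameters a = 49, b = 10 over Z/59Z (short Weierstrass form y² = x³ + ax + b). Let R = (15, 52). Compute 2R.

(58, 14)

tangent at (15, 52): λ = (3·15² + 49)/(2·52) ≡ 16/45. 45⁻¹ ≡ 21 (mod 59), so λ ≡ 16·21 ≡ 41.
  x = λ² - 15 - 15 = 1681 - 30 ≡ 58; y = λ·(15 - 58) - 52 ≡ 14. → (58, 14)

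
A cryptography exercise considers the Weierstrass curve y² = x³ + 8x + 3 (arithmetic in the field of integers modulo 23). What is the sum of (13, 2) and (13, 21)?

The two points share x = 13 and their y-coordinates satisfy 2 + 21 ≡ 0 (mod 23), so they are inverses. Their sum is ∞.

O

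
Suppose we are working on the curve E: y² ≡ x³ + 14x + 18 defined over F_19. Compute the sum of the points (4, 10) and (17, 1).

(4, 10) + (17, 1). λ = (1 - 10)/(17 - 4) ≡ 10/13 mod 19. 13⁻¹ ≡ 3 (mod 19), so λ ≡ 11.
  x = λ² - 4 - 17 = 121 - 21 ≡ 5; y = λ·(4 - 5) - 10 ≡ 17. → (5, 17)

(5, 17)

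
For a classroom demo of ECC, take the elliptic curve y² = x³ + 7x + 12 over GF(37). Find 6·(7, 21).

(7, 16)

Write G = (7, 21).
Repeated addition: build up to 6G.
2G: tangent at (7, 21): λ = (3·7² + 7)/(2·21) ≡ 6/5. 5⁻¹ ≡ 15 (mod 37), so λ ≡ 6·15 ≡ 16.
  x = λ² - 7 - 7 = 256 - 14 ≡ 20; y = λ·(7 - 20) - 21 ≡ 30. → (20, 30)
3G: (20, 30) + (7, 21). λ = (21 - 30)/(7 - 20) ≡ 28/24 mod 37. 24⁻¹ ≡ 17 (mod 37) since 24·17 = 408 ≡ 1, so λ ≡ 32.
  x = λ² - 20 - 7 = 1024 - 27 ≡ 35; y = λ·(20 - 35) - 30 ≡ 8. → (35, 8)
4G: (35, 8) + (7, 21). λ = (21 - 8)/(7 - 35) ≡ 13/9 mod 37. 9⁻¹ ≡ 33 (mod 37) since 9·33 = 297 ≡ 1, so λ ≡ 22.
  x = λ² - 35 - 7 = 484 - 42 ≡ 35; y = λ·(35 - 35) - 8 ≡ 29. → (35, 29)
5G: (35, 29) + (7, 21). λ = (21 - 29)/(7 - 35) ≡ 29/9 mod 37. 9⁻¹ ≡ 33 (mod 37) since 9·33 = 297 ≡ 1, so λ ≡ 32.
  x = λ² - 35 - 7 = 1024 - 42 ≡ 20; y = λ·(35 - 20) - 29 ≡ 7. → (20, 7)
6G: (20, 7) + (7, 21). λ = (21 - 7)/(7 - 20) ≡ 14/24 mod 37. 24⁻¹ ≡ 17 (mod 37), so λ ≡ 16.
  x = λ² - 20 - 7 = 256 - 27 ≡ 7; y = λ·(20 - 7) - 7 ≡ 16. → (7, 16)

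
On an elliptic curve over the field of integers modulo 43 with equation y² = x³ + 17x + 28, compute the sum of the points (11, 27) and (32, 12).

(40, 6)

(11, 27) + (32, 12). λ = (12 - 27)/(32 - 11) ≡ 28/21 mod 43. 21⁻¹ ≡ 41 (mod 43), so λ ≡ 30.
  x = λ² - 11 - 32 = 900 - 43 ≡ 40; y = λ·(11 - 40) - 27 ≡ 6. → (40, 6)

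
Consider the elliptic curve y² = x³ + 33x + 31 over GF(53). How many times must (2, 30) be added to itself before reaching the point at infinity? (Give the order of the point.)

7

2P: tangent at (2, 30): λ = (3·2² + 33)/(2·30) ≡ 45/7. 7⁻¹ ≡ 38 (mod 53), so λ ≡ 45·38 ≡ 14.
  x = λ² - 2 - 2 = 196 - 4 ≡ 33; y = λ·(2 - 33) - 30 ≡ 13. → (33, 13)
3P: (33, 13) + (2, 30). λ = (30 - 13)/(2 - 33) ≡ 17/22 mod 53. 22⁻¹ ≡ 41 (mod 53) since 22·41 = 902 ≡ 1, so λ ≡ 8.
  x = λ² - 33 - 2 = 64 - 35 ≡ 29; y = λ·(33 - 29) - 13 ≡ 19. → (29, 19)
4P: (29, 19) + (2, 30). λ = (30 - 19)/(2 - 29) ≡ 11/26 mod 53. 26⁻¹ ≡ 51 (mod 53), so λ ≡ 31.
  x = λ² - 29 - 2 = 961 - 31 ≡ 29; y = λ·(29 - 29) - 19 ≡ 34. → (29, 34)
5P: (29, 34) + (2, 30). λ = (30 - 34)/(2 - 29) ≡ 49/26 mod 53. 26⁻¹ ≡ 51 (mod 53) since 26·51 = 1326 ≡ 1, so λ ≡ 8.
  x = λ² - 29 - 2 = 64 - 31 ≡ 33; y = λ·(29 - 33) - 34 ≡ 40. → (33, 40)
6P: (33, 40) + (2, 30). λ = (30 - 40)/(2 - 33) ≡ 43/22 mod 53. 22⁻¹ ≡ 41 (mod 53) since 22·41 = 902 ≡ 1, so λ ≡ 14.
  x = λ² - 33 - 2 = 196 - 35 ≡ 2; y = λ·(33 - 2) - 40 ≡ 23. → (2, 23)
7P: (2, 23) + (2, 30): same x and y₁ ≡ -y₂, so the sum is the point at infinity.
7P = the point at infinity, so the order is 7.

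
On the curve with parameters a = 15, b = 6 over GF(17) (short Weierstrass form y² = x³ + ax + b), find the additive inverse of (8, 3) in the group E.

-(8, 3) = (8, -3 mod 17) = (8, 14).

(8, 14)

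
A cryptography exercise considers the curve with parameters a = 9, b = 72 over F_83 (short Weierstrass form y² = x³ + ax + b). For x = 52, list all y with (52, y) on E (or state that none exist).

x³ + 9x + 72 = 141148 ≡ 48 (mod 83).
Square roots of 48 mod 83: 31 and 52 (since 31² = 961 ≡ 48).

31, 52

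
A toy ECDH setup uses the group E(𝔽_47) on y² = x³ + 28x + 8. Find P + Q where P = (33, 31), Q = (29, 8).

(21, 38)

(33, 31) + (29, 8). λ = (8 - 31)/(29 - 33) ≡ 24/43 mod 47. 43⁻¹ ≡ 35 (mod 47) since 43·35 = 1505 ≡ 1, so λ ≡ 41.
  x = λ² - 33 - 29 = 1681 - 62 ≡ 21; y = λ·(33 - 21) - 31 ≡ 38. → (21, 38)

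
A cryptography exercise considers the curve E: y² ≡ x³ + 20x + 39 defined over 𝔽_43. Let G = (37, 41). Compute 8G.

Double-and-add on 8 = (1000)₂. Start with G = (37, 41) for the leading 1-bit.
double: tangent at (37, 41): λ = (3·37² + 20)/(2·41) ≡ 42/39. 39⁻¹ ≡ 32 (mod 43) since 39·32 = 1248 ≡ 1, so λ ≡ 42·32 ≡ 11.
  x = λ² - 37 - 37 = 121 - 74 ≡ 4; y = λ·(37 - 4) - 41 ≡ 21. → (4, 21)
double: tangent at (4, 21): λ = (3·4² + 20)/(2·21) ≡ 25/42. 42⁻¹ ≡ 42 (mod 43) since 42·42 = 1764 ≡ 1, so λ ≡ 25·42 ≡ 18.
  x = λ² - 4 - 4 = 324 - 8 ≡ 15; y = λ·(4 - 15) - 21 ≡ 39. → (15, 39)
double: tangent at (15, 39): λ = (3·15² + 20)/(2·39) ≡ 7/35. 35⁻¹ ≡ 16 (mod 43) since 35·16 = 560 ≡ 1, so λ ≡ 7·16 ≡ 26.
  x = λ² - 15 - 15 = 676 - 30 ≡ 1; y = λ·(15 - 1) - 39 ≡ 24. → (1, 24)

(1, 24)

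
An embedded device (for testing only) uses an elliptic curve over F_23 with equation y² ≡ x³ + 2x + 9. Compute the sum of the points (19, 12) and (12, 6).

(19, 12) + (12, 6). λ = (6 - 12)/(12 - 19) ≡ 17/16 mod 23. 16⁻¹ ≡ 13 (mod 23) since 16·13 = 208 ≡ 1, so λ ≡ 14.
  x = λ² - 19 - 12 = 196 - 31 ≡ 4; y = λ·(19 - 4) - 12 ≡ 14. → (4, 14)

(4, 14)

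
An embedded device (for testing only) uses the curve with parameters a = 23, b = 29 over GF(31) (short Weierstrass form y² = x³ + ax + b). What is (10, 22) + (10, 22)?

(12, 7)

tangent at (10, 22): λ = (3·10² + 23)/(2·22) ≡ 13/13. 13⁻¹ ≡ 12 (mod 31), so λ ≡ 13·12 ≡ 1.
  x = λ² - 10 - 10 = 1 - 20 ≡ 12; y = λ·(10 - 12) - 22 ≡ 7. → (12, 7)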